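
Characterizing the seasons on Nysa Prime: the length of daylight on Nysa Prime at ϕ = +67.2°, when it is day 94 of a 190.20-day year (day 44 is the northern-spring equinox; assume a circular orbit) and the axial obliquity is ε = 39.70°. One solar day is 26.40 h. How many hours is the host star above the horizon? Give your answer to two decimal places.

Solar longitude: L_s = 360° × (94 − 44)/190.20 = 94.637°.
sin δ = sin 39.70° × sin 94.637° = 0.63668, so δ = +39.544°.
Sunrise equation: cos h₀ = −tan ϕ · tan δ = -1.9641 ≤ −1, so the host star never sets (polar day) and h₀ = π.
Daylight = 2h₀/(2π) × 26.40 h = (3.1416/π) × 26.40 = 26.40 h.

26.40 h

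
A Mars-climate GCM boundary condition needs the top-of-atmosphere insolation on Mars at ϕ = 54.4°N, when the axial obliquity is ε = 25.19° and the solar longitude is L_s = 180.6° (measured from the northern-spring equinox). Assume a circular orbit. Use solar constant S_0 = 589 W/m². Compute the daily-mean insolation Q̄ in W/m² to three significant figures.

Q̄ ≈ 108 W/m²

Solar declination: sin δ = sin ε · sin L_s = sin 25.19° × sin 180.6° = -0.00446, so δ = -0.255°.
cos h₀ = −tan(+54.4°) tan(-0.255°) = 0.0062, h₀ = 1.5646 rad.
Bracket: h₀ sin ϕ sin δ + cos ϕ cos δ sin h₀ = 1.5646×0.81310×-0.00446 + 0.58212×0.99999×0.99998 = -0.005674 + 0.582103 = 0.576429.
Q̄ = (S_0/π) × [bracket] = (589/π) × 0.576429 = 108.1 W/m².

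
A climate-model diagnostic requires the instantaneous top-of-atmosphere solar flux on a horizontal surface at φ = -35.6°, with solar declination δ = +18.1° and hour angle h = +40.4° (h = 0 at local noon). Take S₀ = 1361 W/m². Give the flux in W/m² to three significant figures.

cos θ_z = sin φ sin δ + cos φ cos δ cos h = -0.180852 + 0.588566 = 0.407714.
Flux = S₀ · cos θ_z = 1361 × 0.407714 = 554.9 W/m².

555 W/m²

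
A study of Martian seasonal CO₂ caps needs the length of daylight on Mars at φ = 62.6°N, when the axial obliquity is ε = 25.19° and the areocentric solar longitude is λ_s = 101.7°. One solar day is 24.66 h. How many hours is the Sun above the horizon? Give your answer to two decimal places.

sin δ = sin 25.19° × sin 101.7° = 0.41678, so δ = +24.631°.
cos H₀ = −tan φ · tan δ = −tan(+62.6°) × tan(+24.631°) = -0.8845, so H₀ = 2.6563 rad = 152.19°.
Daylight = 2H₀/(2π) × 24.66 h = (2.6563/π) × 24.66 = 20.85 h.

20.85 h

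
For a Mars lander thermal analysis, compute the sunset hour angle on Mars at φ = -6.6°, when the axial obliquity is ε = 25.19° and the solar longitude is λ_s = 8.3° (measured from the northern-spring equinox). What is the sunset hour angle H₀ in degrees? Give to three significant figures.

H₀ = 89.6°

Solar declination: sin δ = sin ε · sin λ_s = sin 25.19° × sin 8.3° = 0.06144, so δ = +3.523°.
cos H₀ = −tan φ · tan δ = −tan(-6.6°) × tan(+3.523°) = 0.0071, so H₀ = 1.5637 rad = 89.59°.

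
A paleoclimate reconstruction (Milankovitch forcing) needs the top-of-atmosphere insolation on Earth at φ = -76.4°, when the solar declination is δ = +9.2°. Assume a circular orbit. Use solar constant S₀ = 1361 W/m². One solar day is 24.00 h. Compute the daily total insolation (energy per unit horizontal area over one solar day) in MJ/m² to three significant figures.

cos H₀ = −tan(-76.4°) tan(+9.200°) = 0.6695, H₀ = 0.8373 rad.
Bracket: H₀ sin φ sin δ + cos φ cos δ sin H₀ = 0.8373×-0.97196×0.15988 + 0.23514×0.98714×0.74283 = -0.130114 + 0.172423 = 0.042309.
Q̄ = (S₀/π) × [bracket] = (1361/π) × 0.042309 = 18.329 W/m².
Daily total = Q̄ × 24.00 h × 3600 s/h = 18.329 × 24.00 × 3600 / 10⁶ = 1.584 MJ/m².

1.58 MJ/m²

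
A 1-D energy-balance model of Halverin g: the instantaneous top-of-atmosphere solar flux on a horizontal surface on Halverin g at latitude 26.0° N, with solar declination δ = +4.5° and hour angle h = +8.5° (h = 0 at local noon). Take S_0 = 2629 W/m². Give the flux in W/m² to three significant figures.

2.42e+03 W/m²

cos θ_z = sin ϕ sin δ + cos ϕ cos δ cos h = 0.034394 + 0.886181 = 0.920575.
Flux = S_0 · cos θ_z = 2629 × 0.920575 = 2420 W/m².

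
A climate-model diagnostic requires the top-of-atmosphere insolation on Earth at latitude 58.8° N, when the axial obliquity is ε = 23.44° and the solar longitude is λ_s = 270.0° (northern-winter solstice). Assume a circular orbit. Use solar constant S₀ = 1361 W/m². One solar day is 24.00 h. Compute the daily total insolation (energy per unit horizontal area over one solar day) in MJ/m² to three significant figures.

Solar declination: sin δ = sin ε · sin λ_s = sin 23.44° × sin 270.0° = -0.39779, so δ = -23.440°.
cos H₀ = −tan(+58.8°) tan(-23.440°) = 0.7159, H₀ = 0.7729 rad.
Bracket: H₀ sin φ sin δ + cos φ cos δ sin H₀ = 0.7729×0.85536×-0.39779 + 0.51803×0.91748×0.69820 = -0.262982 + 0.331842 = 0.068860.
Q̄ = (S₀/π) × [bracket] = (1361/π) × 0.068860 = 29.832 W/m².
Daily total = Q̄ × 24.00 h × 3600 s/h = 29.832 × 24.00 × 3600 / 10⁶ = 2.577 MJ/m².

2.58 MJ/m²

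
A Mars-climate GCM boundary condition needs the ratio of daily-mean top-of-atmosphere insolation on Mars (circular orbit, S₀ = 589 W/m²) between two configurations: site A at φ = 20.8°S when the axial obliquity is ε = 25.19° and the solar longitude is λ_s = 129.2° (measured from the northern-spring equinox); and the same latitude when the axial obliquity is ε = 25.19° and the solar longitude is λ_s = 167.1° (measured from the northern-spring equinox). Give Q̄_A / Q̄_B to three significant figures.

— Configuration A (φ=-20.8°):
Solar declination: sin δ = sin ε · sin λ_s = sin 25.19° × sin 129.2° = 0.32983, so δ = +19.259°.
cos H₀ = −tan(-20.8°) tan(+19.259°) = 0.1327, H₀ = 1.4377 rad.
Bracket: H₀ sin φ sin δ + cos φ cos δ sin H₀ = 1.4377×-0.35511×0.32983 + 0.93483×0.94404×0.99115 = -0.168392 + 0.874707 = 0.706315.
Q̄ = (S₀/π) × [bracket] = (589/π) × 0.706315 = 132.42 W/m².
— Configuration B (φ=-20.8°):
Solar declination: sin δ = sin ε · sin λ_s = sin 25.19° × sin 167.1° = 0.09502, so δ = +5.452°.
cos H₀ = −tan(-20.8°) tan(+5.452°) = 0.0363, H₀ = 1.5345 rad.
Bracket: H₀ sin φ sin δ + cos φ cos δ sin H₀ = 1.5345×-0.35511×0.09502 + 0.93483×0.99548×0.99934 = -0.051778 + 0.929990 = 0.878212.
Q̄ = (S₀/π) × [bracket] = (589/π) × 0.878212 = 164.65 W/m².
Ratio Q̄_A / Q̄_B = 132.42 / 164.65 = 0.8043.

Q̄_A / Q̄_B ≈ 0.804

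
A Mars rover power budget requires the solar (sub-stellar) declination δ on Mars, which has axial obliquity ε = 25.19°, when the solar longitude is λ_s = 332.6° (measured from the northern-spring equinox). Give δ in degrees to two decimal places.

sin δ = sin ε · sin λ_s = sin 25.19° × sin 332.6° = -0.195871.
δ = arcsin(-0.195871) = -11.30°.

δ = -11.30°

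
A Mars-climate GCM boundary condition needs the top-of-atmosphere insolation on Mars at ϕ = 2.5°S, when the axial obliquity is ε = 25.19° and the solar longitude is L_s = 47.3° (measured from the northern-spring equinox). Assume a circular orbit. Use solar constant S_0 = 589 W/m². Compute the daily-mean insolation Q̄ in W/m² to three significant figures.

Solar declination: sin δ = sin ε · sin L_s = sin 25.19° × sin 47.3° = 0.31280, so δ = +18.228°.
cos h₀ = −tan(-2.5°) tan(+18.228°) = 0.0144, h₀ = 1.5564 rad.
Bracket: h₀ sin ϕ sin δ + cos ϕ cos δ sin h₀ = 1.5564×-0.04362×0.31280 + 0.99905×0.94982×0.99990 = -0.021236 + 0.948823 = 0.927587.
Q̄ = (S_0/π) × [bracket] = (589/π) × 0.927587 = 173.9 W/m².

Q̄ ≈ 174 W/m²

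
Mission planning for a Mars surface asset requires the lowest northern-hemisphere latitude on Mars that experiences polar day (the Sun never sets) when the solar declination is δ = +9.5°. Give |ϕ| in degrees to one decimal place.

Polar day requires cos h₀ = −tan ϕ tan δ ≤ −1, i.e. tan ϕ tan δ ≥ 1.
The boundary is |tan ϕ| · |tan δ| = 1, so |ϕ| = 90° − |δ| = 90° − 9.5° = 80.5° in the northern hemisphere.

|ϕ| = 80.5°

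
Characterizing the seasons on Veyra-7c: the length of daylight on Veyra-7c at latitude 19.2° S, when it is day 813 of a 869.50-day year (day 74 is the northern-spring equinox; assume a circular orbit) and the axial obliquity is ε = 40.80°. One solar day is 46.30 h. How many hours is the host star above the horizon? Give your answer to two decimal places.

Solar longitude: λ_s = 360° × (813 − 74)/869.50 = 305.969°.
sin δ = sin 40.80° × sin 305.969° = -0.52884, so δ = -31.927°.
cos H₀ = −tan φ · tan δ = −tan(-19.2°) × tan(-31.927°) = -0.2170, so H₀ = 1.7895 rad = 102.53°.
Daylight = 2H₀/(2π) × 46.30 h = (1.7895/π) × 46.30 = 26.37 h.

26.37 h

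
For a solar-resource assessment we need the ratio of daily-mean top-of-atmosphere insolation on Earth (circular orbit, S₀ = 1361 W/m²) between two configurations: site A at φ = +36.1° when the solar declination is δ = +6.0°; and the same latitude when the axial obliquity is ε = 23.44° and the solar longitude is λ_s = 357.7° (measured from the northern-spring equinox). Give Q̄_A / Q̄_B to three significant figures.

— Configuration A (φ=+36.1°):
cos H₀ = −tan(+36.1°) tan(+6.000°) = -0.0766, H₀ = 1.6475 rad.
Bracket: H₀ sin φ sin δ + cos φ cos δ sin H₀ = 1.6475×0.58920×0.10453 + 0.80799×0.99452×0.99706 = 0.101468 + 0.801200 = 0.902668.
Q̄ = (S₀/π) × [bracket] = (1361/π) × 0.902668 = 391.05 W/m².
— Configuration B (φ=+36.1°):
Solar declination: sin δ = sin ε · sin λ_s = sin 23.44° × sin 357.7° = -0.01596, so δ = -0.915°.
cos H₀ = −tan(+36.1°) tan(-0.915°) = 0.0116, H₀ = 1.5592 rad.
Bracket: H₀ sin φ sin δ + cos φ cos δ sin H₀ = 1.5592×0.58920×-0.01596 + 0.80799×0.99987×0.99993 = -0.014662 + 0.807828 = 0.793166.
Q̄ = (S₀/π) × [bracket] = (1361/π) × 0.793166 = 343.62 W/m².
Ratio Q̄_A / Q̄_B = 391.05 / 343.62 = 1.138.

Q̄_A / Q̄_B ≈ 1.14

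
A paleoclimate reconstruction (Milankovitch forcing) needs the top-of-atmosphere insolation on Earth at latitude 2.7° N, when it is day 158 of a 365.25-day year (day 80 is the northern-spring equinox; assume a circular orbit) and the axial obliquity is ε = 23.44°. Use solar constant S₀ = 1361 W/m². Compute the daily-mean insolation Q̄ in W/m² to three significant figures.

Solar longitude: λ_s = 360° × (158 − 80)/365.25 = 76.879°.
sin δ = sin 23.44° × sin 76.879° = 0.38740, so δ = +22.793°.
cos H₀ = −tan(+2.7°) tan(+22.793°) = -0.0198, H₀ = 1.5906 rad.
Bracket: H₀ sin φ sin δ + cos φ cos δ sin H₀ = 1.5906×0.04711×0.38740 + 0.99889×0.92191×0.99980 = 0.029029 + 0.920703 = 0.949732.
Q̄ = (S₀/π) × [bracket] = (1361/π) × 0.949732 = 411.4 W/m².

Q̄ ≈ 411 W/m²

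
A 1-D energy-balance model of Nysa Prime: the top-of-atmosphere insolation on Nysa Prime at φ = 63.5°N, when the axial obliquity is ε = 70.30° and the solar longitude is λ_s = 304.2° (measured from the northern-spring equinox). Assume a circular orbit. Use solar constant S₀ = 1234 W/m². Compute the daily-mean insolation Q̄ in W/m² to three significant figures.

Solar declination: sin δ = sin ε · sin λ_s = sin 70.30° × sin 304.2° = -0.77867, so δ = -51.139°.
cos H₀ = −tan(+63.5°) tan(-51.139°) = 2.4892 ≥ 1 ⇒ polar night, H₀ = 0 and Q̄ = 0.

Q̄ ≈ 0.00 W/m²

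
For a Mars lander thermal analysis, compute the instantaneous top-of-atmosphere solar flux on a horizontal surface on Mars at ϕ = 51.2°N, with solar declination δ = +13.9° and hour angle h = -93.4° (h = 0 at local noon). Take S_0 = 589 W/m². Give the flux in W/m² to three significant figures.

89.0 W/m²

cos θ_z = sin ϕ sin δ + cos ϕ cos δ cos h = 0.187219 + -0.036073 = 0.151146.
Flux = S_0 · cos θ_z = 589 × 0.151146 = 89.02 W/m².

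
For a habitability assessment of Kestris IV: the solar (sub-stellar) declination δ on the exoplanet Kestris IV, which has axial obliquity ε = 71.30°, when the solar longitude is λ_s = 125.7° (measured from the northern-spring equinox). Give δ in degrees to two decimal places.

δ = +50.28°

sin δ = sin ε · sin λ_s = sin 71.30° × sin 125.7° = 0.769214.
δ = arcsin(0.769214) = +50.28°.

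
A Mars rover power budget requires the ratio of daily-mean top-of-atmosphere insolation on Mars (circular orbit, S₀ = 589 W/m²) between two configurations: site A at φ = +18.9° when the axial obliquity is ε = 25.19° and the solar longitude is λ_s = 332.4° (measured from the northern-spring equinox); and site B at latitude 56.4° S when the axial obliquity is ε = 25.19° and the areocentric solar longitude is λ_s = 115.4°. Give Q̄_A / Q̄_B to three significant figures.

Q̄_A / Q̄_B ≈ 7.41

— Configuration A (φ=+18.9°):
Solar declination: sin δ = sin ε · sin λ_s = sin 25.19° × sin 332.4° = -0.19719, so δ = -11.373°.
cos H₀ = −tan(+18.9°) tan(-11.373°) = 0.0689, H₀ = 1.5019 rad.
Bracket: H₀ sin φ sin δ + cos φ cos δ sin H₀ = 1.5019×0.32392×-0.19719 + 0.94609×0.98037×0.99763 = -0.095932 + 0.925320 = 0.829388.
Q̄ = (S₀/π) × [bracket] = (589/π) × 0.829388 = 155.50 W/m².
— Configuration B (φ=-56.4°):
sin δ = sin 25.19° × sin 115.4° = 0.38448, so δ = +22.611°.
cos H₀ = −tan(-56.4°) tan(+22.611°) = 0.6269, H₀ = 0.8933 rad.
Bracket: H₀ sin φ sin δ + cos φ cos δ sin H₀ = 0.8933×-0.83292×0.38448 + 0.55339×0.92313×0.77912 = -0.286071 + 0.398014 = 0.111943.
Q̄ = (S₀/π) × [bracket] = (589/π) × 0.111943 = 20.988 W/m².
Ratio Q̄_A / Q̄_B = 155.50 / 20.988 = 7.409.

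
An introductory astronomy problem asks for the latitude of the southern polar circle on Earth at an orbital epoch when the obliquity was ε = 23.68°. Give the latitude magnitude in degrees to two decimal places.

66.32°

The polar circle is the lowest latitude that experiences at least one full rotation of continuous darkness at the northern-summer solstice; it lies at |ϕ| = 90° − ε = 90° − 23.68° = 66.32°.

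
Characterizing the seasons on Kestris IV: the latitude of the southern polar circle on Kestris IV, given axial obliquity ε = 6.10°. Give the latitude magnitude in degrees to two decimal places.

The polar circle is the lowest latitude that experiences at least one full rotation of continuous darkness at the northern-summer solstice; it lies at |ϕ| = 90° − ε = 90° − 6.10° = 83.90°.

83.90°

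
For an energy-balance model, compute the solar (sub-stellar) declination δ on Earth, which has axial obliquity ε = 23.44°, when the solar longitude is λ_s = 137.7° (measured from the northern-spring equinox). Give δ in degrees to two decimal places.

δ = +15.53°

sin δ = sin ε · sin λ_s = sin 23.44° × sin 137.7° = 0.267717.
δ = arcsin(0.267717) = +15.53°.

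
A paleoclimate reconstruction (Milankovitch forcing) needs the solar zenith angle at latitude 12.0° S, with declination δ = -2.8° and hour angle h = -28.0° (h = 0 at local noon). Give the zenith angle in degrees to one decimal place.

θ_z = 29.2°

cos θ_z = sin φ sin δ + cos φ cos δ cos h = 0.010156 + 0.862622 = 0.872778.
θ_z = arccos(0.872778) = 29.2°.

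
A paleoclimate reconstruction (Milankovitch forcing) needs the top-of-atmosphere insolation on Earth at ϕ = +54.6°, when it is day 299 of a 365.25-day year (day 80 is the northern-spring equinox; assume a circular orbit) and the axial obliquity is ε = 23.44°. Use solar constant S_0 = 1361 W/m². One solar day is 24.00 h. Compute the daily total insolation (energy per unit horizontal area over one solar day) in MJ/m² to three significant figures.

Solar longitude: L_s = 360° × (299 − 80)/365.25 = 215.852°.
sin δ = sin 23.44° × sin 215.852° = -0.23298, so δ = -13.473°.
cos h₀ = −tan(+54.6°) tan(-13.473°) = 0.3371, h₀ = 1.2269 rad.
Bracket: h₀ sin ϕ sin δ + cos ϕ cos δ sin h₀ = 1.2269×0.81513×-0.23298 + 0.57928×0.97248×0.94146 = -0.232999 + 0.530360 = 0.297361.
Q̄ = (S_0/π) × [bracket] = (1361/π) × 0.297361 = 128.82 W/m².
Daily total = Q̄ × 24.00 h × 3600 s/h = 128.82 × 24.00 × 3600 / 10⁶ = 11.13 MJ/m².

11.1 MJ/m²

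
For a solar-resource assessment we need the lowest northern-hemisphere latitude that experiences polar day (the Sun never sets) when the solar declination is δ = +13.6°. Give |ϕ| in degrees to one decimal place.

Polar day requires cos h₀ = −tan ϕ tan δ ≤ −1, i.e. tan ϕ tan δ ≥ 1.
The boundary is |tan ϕ| · |tan δ| = 1, so |ϕ| = 90° − |δ| = 90° − 13.6° = 76.4° in the northern hemisphere.

|ϕ| = 76.4°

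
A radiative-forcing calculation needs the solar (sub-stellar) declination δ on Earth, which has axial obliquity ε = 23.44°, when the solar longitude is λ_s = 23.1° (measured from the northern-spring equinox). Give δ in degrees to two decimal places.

sin δ = sin ε · sin λ_s = sin 23.44° × sin 23.1° = 0.156067.
δ = arcsin(0.156067) = +8.98°.

δ = +8.98°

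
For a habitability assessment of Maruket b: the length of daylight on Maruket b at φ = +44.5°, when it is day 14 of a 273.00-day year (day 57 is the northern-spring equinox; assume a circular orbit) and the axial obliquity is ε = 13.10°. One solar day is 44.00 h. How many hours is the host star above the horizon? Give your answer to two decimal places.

Solar longitude: λ_s = 360° × (14 − 57)/273.00 = -56.703°, i.e. -56.703° + 360° = 303.297°.
sin δ = sin 13.10° × sin 303.297° = -0.18944, so δ = -10.920°.
cos H₀ = −tan φ · tan δ = −tan(+44.5°) × tan(-10.920°) = 0.1896, so H₀ = 1.3800 rad = 79.07°.
Daylight = 2H₀/(2π) × 44.00 h = (1.3800/π) × 44.00 = 19.33 h.

19.33 h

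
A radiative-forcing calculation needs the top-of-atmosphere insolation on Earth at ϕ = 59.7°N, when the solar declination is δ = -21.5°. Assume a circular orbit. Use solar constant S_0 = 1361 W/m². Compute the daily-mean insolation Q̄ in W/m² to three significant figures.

cos h₀ = −tan(+59.7°) tan(-21.500°) = 0.6741, h₀ = 0.8311 rad.
Bracket: h₀ sin ϕ sin δ + cos ϕ cos δ sin h₀ = 0.8311×0.86340×-0.36650 + 0.50453×0.93042×0.73864 = -0.262990 + 0.346736 = 0.083746.
Q̄ = (S_0/π) × [bracket] = (1361/π) × 0.083746 = 36.28 W/m².

Q̄ ≈ 36.3 W/m²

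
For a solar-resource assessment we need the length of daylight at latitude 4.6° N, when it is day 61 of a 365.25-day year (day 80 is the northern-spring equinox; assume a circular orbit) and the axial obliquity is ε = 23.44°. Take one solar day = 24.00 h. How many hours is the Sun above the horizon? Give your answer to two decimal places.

11.92 h

Solar longitude: L_s = 360° × (61 − 80)/365.25 = -18.727°, i.e. -18.727° + 360° = 341.273°.
sin δ = sin 23.44° × sin 341.273° = -0.12771, so δ = -7.337°.
cos h₀ = −tan ϕ · tan δ = −tan(+4.6°) × tan(-7.337°) = 0.0104, so h₀ = 1.5604 rad = 89.41°.
Daylight = 2h₀/(2π) × 24.00 h = (1.5604/π) × 24.00 = 11.92 h.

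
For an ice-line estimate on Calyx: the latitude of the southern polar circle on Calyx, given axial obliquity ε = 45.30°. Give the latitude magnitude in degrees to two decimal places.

44.70°

The polar circle is the lowest latitude that experiences at least one full rotation of continuous darkness at the northern-summer solstice; it lies at |φ| = 90° − ε = 90° − 45.30° = 44.70°.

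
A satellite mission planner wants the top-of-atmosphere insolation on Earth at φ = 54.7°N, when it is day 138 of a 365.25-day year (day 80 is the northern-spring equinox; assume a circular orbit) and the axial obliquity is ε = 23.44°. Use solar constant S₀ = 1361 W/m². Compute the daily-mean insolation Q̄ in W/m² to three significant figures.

Solar longitude: λ_s = 360° × (138 − 80)/365.25 = 57.166°.
sin δ = sin 23.44° × sin 57.166° = 0.33424, so δ = +19.526°.
cos H₀ = −tan(+54.7°) tan(+19.526°) = -0.5009, H₀ = 2.0954 rad.
Bracket: H₀ sin φ sin δ + cos φ cos δ sin H₀ = 2.0954×0.81614×0.33424 + 0.57786×0.94249×0.86552 = 0.571597 + 0.471386 = 1.042983.
Q̄ = (S₀/π) × [bracket] = (1361/π) × 1.042983 = 451.8 W/m².

Q̄ ≈ 452 W/m²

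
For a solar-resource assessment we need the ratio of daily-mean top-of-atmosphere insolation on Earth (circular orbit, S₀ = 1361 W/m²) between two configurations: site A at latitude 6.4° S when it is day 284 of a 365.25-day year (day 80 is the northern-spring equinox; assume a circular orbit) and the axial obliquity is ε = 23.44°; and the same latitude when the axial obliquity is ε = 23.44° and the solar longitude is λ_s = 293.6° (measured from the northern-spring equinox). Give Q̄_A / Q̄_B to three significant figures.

Q̄_A / Q̄_B ≈ 1.02

— Configuration A (φ=-6.4°):
Solar longitude: λ_s = 360° × (284 − 80)/365.25 = 201.068°.
sin δ = sin 23.44° × sin 201.068° = -0.14299, so δ = -8.221°.
cos H₀ = −tan(-6.4°) tan(-8.221°) = -0.0162, H₀ = 1.5870 rad.
Bracket: H₀ sin φ sin δ + cos φ cos δ sin H₀ = 1.5870×-0.11147×-0.14299 + 0.99377×0.98972×0.99987 = 0.025295 + 0.983426 = 1.008721.
Q̄ = (S₀/π) × [bracket] = (1361/π) × 1.008721 = 437.00 W/m².
— Configuration B (φ=-6.4°):
Solar declination: sin δ = sin ε · sin λ_s = sin 23.44° × sin 293.6° = -0.36452, so δ = -21.378°.
cos H₀ = −tan(-6.4°) tan(-21.378°) = -0.0439, H₀ = 1.6147 rad.
Bracket: H₀ sin φ sin δ + cos φ cos δ sin H₀ = 1.6147×-0.11147×-0.36452 + 0.99377×0.93120×0.99904 = 0.065610 + 0.924510 = 0.990120.
Q̄ = (S₀/π) × [bracket] = (1361/π) × 0.990120 = 428.94 W/m².
Ratio Q̄_A / Q̄_B = 437.00 / 428.94 = 1.019.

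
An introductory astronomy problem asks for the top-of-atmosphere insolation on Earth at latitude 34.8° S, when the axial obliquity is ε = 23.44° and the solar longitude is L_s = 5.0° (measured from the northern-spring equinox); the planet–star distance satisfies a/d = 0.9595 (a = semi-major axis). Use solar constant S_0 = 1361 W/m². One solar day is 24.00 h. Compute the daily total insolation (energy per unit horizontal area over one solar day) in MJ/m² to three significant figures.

27.2 MJ/m²

Solar declination: sin δ = sin ε · sin L_s = sin 23.44° × sin 5.0° = 0.03467, so δ = +1.987°.
cos h₀ = −tan(-34.8°) tan(+1.987°) = 0.0241, h₀ = 1.5467 rad.
Bracket: h₀ sin ϕ sin δ + cos ϕ cos δ sin h₀ = 1.5467×-0.57071×0.03467 + 0.82115×0.99940×0.99971 = -0.030604 + 0.820419 = 0.789815.
Inverse-square distance factor (a/d)² = 0.9595² = 0.920640.
Q̄ = (S_0/π) × 0.920640 × [bracket] = (1361/π) × 0.920640 × 0.789815 = 315.01 W/m².
Daily total = Q̄ × 24.00 h × 3600 s/h = 315.01 × 24.00 × 3600 / 10⁶ = 27.22 MJ/m².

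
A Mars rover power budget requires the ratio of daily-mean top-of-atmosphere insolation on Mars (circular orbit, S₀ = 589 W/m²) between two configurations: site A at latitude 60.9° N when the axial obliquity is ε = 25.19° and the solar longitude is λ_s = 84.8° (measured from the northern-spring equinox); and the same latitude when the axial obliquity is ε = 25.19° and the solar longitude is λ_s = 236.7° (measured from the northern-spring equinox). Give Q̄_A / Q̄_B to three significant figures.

— Configuration A (φ=+60.9°):
Solar declination: sin δ = sin ε · sin λ_s = sin 25.19° × sin 84.8° = 0.42387, so δ = +25.079°.
cos H₀ = −tan(+60.9°) tan(+25.079°) = -0.8408, H₀ = 2.5696 rad.
Bracket: H₀ sin φ sin δ + cos φ cos δ sin H₀ = 2.5696×0.87377×0.42387 + 0.48634×0.90572×0.54133 = 0.951690 + 0.238449 = 1.190139.
Q̄ = (S₀/π) × [bracket] = (589/π) × 1.190139 = 223.13 W/m².
— Configuration B (φ=+60.9°):
Solar declination: sin δ = sin ε · sin λ_s = sin 25.19° × sin 236.7° = -0.35574, so δ = -20.839°.
cos H₀ = −tan(+60.9°) tan(-20.839°) = 0.6839, H₀ = 0.8177 rad.
Bracket: H₀ sin φ sin δ + cos φ cos δ sin H₀ = 0.8177×0.87377×-0.35574 + 0.48634×0.93459×0.72961 = -0.254170 + 0.331629 = 0.077459.
Q̄ = (S₀/π) × [bracket] = (589/π) × 0.077459 = 14.522 W/m².
Ratio Q̄_A / Q̄_B = 223.13 / 14.522 = 15.36.

Q̄_A / Q̄_B ≈ 15.4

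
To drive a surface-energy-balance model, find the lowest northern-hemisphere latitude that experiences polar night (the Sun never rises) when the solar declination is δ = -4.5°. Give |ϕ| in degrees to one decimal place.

|ϕ| = 85.5°

Polar night requires cos h₀ = −tan ϕ tan δ ≥ 1, i.e. tan ϕ tan δ ≤ −1.
The boundary is |tan ϕ| · |tan δ| = 1, so |ϕ| = 90° − |δ| = 90° − 4.5° = 85.5° in the northern hemisphere.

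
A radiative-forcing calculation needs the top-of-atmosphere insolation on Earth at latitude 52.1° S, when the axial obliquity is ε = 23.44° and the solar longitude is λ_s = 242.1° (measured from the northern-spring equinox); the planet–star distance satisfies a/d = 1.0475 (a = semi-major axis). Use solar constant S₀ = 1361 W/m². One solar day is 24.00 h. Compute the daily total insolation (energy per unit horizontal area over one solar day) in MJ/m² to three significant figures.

44.3 MJ/m²

Solar declination: sin δ = sin ε · sin λ_s = sin 23.44° × sin 242.1° = -0.35155, so δ = -20.582°.
cos H₀ = −tan(-52.1°) tan(-20.582°) = -0.4824, H₀ = 2.0742 rad.
Bracket: H₀ sin φ sin δ + cos φ cos δ sin H₀ = 2.0742×-0.78908×-0.35155 + 0.61429×0.93617×0.87596 = 0.575385 + 0.503747 = 1.079132.
Inverse-square distance factor (a/d)² = 1.0475² = 1.097256.
Q̄ = (S₀/π) × 1.097256 × [bracket] = (1361/π) × 1.097256 × 1.079132 = 512.97 W/m².
Daily total = Q̄ × 24.00 h × 3600 s/h = 512.97 × 24.00 × 3600 / 10⁶ = 44.32 MJ/m².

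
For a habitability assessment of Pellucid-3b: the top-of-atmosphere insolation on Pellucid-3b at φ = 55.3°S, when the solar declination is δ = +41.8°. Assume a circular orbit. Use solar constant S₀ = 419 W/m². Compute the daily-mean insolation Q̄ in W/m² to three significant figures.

Q̄ ≈ 0.00 W/m²

cos H₀ = −tan(-55.3°) tan(+41.800°) = 1.2912 ≥ 1 ⇒ polar night, H₀ = 0 and Q̄ = 0.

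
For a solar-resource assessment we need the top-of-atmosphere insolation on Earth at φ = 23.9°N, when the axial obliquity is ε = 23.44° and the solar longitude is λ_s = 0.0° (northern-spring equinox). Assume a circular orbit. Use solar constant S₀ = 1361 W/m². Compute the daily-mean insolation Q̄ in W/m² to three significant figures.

Solar declination: sin δ = sin ε · sin λ_s = sin 23.44° × sin 0.0° = 0.00000, so δ = +0.000°.
cos H₀ = −tan(+23.9°) tan(+0.000°) = -0.0000, H₀ = 1.5708 rad.
Bracket: H₀ sin φ sin δ + cos φ cos δ sin H₀ = 1.5708×0.40514×0.00000 + 0.91425×1.00000×1.00000 = 0.000000 + 0.914250 = 0.914250.
Q̄ = (S₀/π) × [bracket] = (1361/π) × 0.914250 = 396.1 W/m².

Q̄ ≈ 396 W/m²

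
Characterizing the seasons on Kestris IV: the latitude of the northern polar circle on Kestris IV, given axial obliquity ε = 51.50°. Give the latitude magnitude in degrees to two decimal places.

The polar circle is the lowest latitude that experiences at least one full rotation of continuous daylight at the northern-summer solstice; it lies at |ϕ| = 90° − ε = 90° − 51.50° = 38.50°.

38.50°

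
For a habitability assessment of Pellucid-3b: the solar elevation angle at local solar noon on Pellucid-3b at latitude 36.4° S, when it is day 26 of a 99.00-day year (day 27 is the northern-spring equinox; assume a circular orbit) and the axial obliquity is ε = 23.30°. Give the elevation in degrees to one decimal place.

Solar longitude: L_s = 360° × (26 − 27)/99.00 = -3.636°, i.e. -3.636° + 360° = 356.364°.
sin δ = sin 23.30° × sin 356.364° = -0.02509, so δ = -1.438°.
At local noon the hour angle is zero, so the zenith angle equals |ϕ − δ| = |-36.4° − (-1.438°)| = 34.962°.
Elevation = 90° − 34.962° = 55.0°.

55.0°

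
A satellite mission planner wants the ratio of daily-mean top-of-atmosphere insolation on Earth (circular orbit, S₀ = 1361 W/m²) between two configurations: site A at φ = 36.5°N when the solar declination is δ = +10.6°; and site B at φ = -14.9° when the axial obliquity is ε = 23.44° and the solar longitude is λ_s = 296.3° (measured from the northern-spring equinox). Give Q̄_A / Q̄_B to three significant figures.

— Configuration A (φ=+36.5°):
cos H₀ = −tan(+36.5°) tan(+10.600°) = -0.1385, H₀ = 1.7097 rad.
Bracket: H₀ sin φ sin δ + cos φ cos δ sin H₀ = 1.7097×0.59482×0.18395 + 0.80386×0.98294×0.99037 = 0.187070 + 0.782537 = 0.969607.
Q̄ = (S₀/π) × [bracket] = (1361/π) × 0.969607 = 420.05 W/m².
— Configuration B (φ=-14.9°):
Solar declination: sin δ = sin ε · sin λ_s = sin 23.44° × sin 296.3° = -0.35661, so δ = -20.892°.
cos H₀ = −tan(-14.9°) tan(-20.892°) = -0.1016, H₀ = 1.6725 rad.
Bracket: H₀ sin φ sin δ + cos φ cos δ sin H₀ = 1.6725×-0.25713×-0.35661 + 0.96638×0.93425×0.99483 = 0.153360 + 0.898173 = 1.051533.
Q̄ = (S₀/π) × [bracket] = (1361/π) × 1.051533 = 455.54 W/m².
Ratio Q̄_A / Q̄_B = 420.05 / 455.54 = 0.9221.

Q̄_A / Q̄_B ≈ 0.922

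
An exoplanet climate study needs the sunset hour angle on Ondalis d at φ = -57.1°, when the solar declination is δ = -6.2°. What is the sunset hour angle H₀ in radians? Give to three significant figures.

cos H₀ = −tan φ · tan δ = −tan(-57.1°) × tan(-6.200°) = -0.1679, so H₀ = 1.7395 rad = 99.67°.

H₀ = 1.74 rad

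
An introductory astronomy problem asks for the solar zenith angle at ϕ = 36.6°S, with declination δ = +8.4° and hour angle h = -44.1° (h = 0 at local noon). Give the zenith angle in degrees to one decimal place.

cos θ_z = sin ϕ sin δ + cos ϕ cos δ cos h = -0.087098 + 0.570340 = 0.483242.
θ_z = arccos(0.483242) = 61.1°.

θ_z = 61.1°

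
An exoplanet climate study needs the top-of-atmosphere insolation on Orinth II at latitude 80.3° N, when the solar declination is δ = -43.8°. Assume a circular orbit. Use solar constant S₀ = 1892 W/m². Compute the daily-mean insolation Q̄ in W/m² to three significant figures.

cos H₀ = −tan(+80.3°) tan(-43.800°) = 5.6102 ≥ 1 ⇒ polar night, H₀ = 0 and Q̄ = 0.

Q̄ ≈ 0.00 W/m²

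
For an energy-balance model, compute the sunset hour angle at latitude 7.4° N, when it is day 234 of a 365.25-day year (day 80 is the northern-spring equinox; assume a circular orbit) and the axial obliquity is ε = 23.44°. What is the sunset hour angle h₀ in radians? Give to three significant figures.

Solar longitude: L_s = 360° × (234 − 80)/365.25 = 151.786°.
sin δ = sin 23.44° × sin 151.786° = 0.18806, so δ = +10.839°.
cos h₀ = −tan ϕ · tan δ = −tan(+7.4°) × tan(+10.839°) = -0.0249, so h₀ = 1.5957 rad = 91.42°.

h₀ = 1.60 rad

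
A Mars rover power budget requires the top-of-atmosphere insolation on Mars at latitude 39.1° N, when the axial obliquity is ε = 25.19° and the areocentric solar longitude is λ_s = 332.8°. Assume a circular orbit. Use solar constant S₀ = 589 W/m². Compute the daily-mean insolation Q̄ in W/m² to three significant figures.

Q̄ ≈ 108 W/m²

sin δ = sin 25.19° × sin 332.8° = -0.19455, so δ = -11.218°.
cos H₀ = −tan(+39.1°) tan(-11.218°) = 0.1612, H₀ = 1.4089 rad.
Bracket: H₀ sin φ sin δ + cos φ cos δ sin H₀ = 1.4089×0.63068×-0.19455 + 0.77605×0.98089×0.98692 = -0.172870 + 0.751263 = 0.578393.
Q̄ = (S₀/π) × [bracket] = (589/π) × 0.578393 = 108.4 W/m².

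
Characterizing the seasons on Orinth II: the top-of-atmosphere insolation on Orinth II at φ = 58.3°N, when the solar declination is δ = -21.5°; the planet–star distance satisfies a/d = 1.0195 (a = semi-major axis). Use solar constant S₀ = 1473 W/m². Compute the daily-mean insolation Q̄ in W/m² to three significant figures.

cos H₀ = −tan(+58.3°) tan(-21.500°) = 0.6378, H₀ = 0.8792 rad.
Bracket: H₀ sin φ sin δ + cos φ cos δ sin H₀ = 0.8792×0.85081×-0.36650 + 0.52547×0.93042×0.77021 = -0.274154 + 0.376562 = 0.102408.
Inverse-square distance factor (a/d)² = 1.0195² = 1.039380.
Q̄ = (S₀/π) × 1.039380 × [bracket] = (1473/π) × 1.039380 × 0.102408 = 49.91 W/m².

Q̄ ≈ 49.9 W/m²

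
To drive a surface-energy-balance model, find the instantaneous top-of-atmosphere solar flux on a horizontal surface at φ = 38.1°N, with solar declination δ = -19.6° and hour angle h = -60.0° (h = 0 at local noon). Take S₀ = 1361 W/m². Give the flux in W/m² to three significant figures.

cos θ_z = sin φ sin δ + cos φ cos δ cos h = -0.206986 + 0.370669 = 0.163683.
Flux = S₀ · cos θ_z = 1361 × 0.163683 = 222.8 W/m².

223 W/m²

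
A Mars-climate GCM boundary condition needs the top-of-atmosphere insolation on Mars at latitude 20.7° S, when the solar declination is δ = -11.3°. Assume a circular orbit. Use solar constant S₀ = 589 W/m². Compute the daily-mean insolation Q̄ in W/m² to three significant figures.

cos H₀ = −tan(-20.7°) tan(-11.300°) = -0.0755, H₀ = 1.6464 rad.
Bracket: H₀ sin φ sin δ + cos φ cos δ sin H₀ = 1.6464×-0.35347×-0.19595 + 0.93544×0.98061×0.99715 = 0.114034 + 0.914688 = 1.028722.
Q̄ = (S₀/π) × [bracket] = (589/π) × 1.028722 = 192.9 W/m².

Q̄ ≈ 193 W/m²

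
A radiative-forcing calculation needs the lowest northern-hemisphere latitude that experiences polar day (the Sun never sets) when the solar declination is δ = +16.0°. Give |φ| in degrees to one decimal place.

|φ| = 74.0°

Polar day requires cos H₀ = −tan φ tan δ ≤ −1, i.e. tan φ tan δ ≥ 1.
The boundary is |tan φ| · |tan δ| = 1, so |φ| = 90° − |δ| = 90° − 16.0° = 74.0° in the northern hemisphere.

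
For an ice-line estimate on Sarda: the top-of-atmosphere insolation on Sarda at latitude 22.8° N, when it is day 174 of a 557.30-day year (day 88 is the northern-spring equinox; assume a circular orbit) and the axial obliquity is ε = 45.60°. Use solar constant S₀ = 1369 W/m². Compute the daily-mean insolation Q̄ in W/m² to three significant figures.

Solar longitude: λ_s = 360° × (174 − 88)/557.30 = 55.554°.
sin δ = sin 45.60° × sin 55.554° = 0.58919, so δ = +36.100°.
cos H₀ = −tan(+22.8°) tan(+36.100°) = -0.3065, H₀ = 1.8823 rad.
Bracket: H₀ sin φ sin δ + cos φ cos δ sin H₀ = 1.8823×0.38752×0.58919 + 0.92186×0.80799×0.95186 = 0.429772 + 0.708996 = 1.138768.
Q̄ = (S₀/π) × [bracket] = (1369/π) × 1.138768 = 496.2 W/m².

Q̄ ≈ 496 W/m²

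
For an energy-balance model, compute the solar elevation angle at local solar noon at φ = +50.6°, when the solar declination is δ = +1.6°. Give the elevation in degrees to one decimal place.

41.0°

At local noon the hour angle is zero, so the zenith angle equals |φ − δ| = |+50.6° − (+1.600°)| = 49.000°.
Elevation = 90° − 49.000° = 41.0°.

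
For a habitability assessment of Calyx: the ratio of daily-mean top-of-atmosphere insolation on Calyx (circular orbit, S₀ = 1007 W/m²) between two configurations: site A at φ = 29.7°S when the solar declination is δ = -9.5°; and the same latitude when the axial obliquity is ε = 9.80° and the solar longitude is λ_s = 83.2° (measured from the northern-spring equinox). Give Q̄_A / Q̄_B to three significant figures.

Q̄_A / Q̄_B ≈ 1.36

— Configuration A (φ=-29.7°):
cos H₀ = −tan(-29.7°) tan(-9.500°) = -0.0955, H₀ = 1.6664 rad.
Bracket: H₀ sin φ sin δ + cos φ cos δ sin H₀ = 1.6664×-0.49546×-0.16505 + 0.86863×0.98629×0.99543 = 0.136271 + 0.852806 = 0.989077.
Q̄ = (S₀/π) × [bracket] = (1007/π) × 0.989077 = 317.04 W/m².
— Configuration B (φ=-29.7°):
Solar declination: sin δ = sin ε · sin λ_s = sin 9.80° × sin 83.2° = 0.16901, so δ = +9.730°.
cos H₀ = −tan(-29.7°) tan(+9.730°) = 0.0978, H₀ = 1.4728 rad.
Bracket: H₀ sin φ sin δ + cos φ cos δ sin H₀ = 1.4728×-0.49546×0.16901 + 0.86863×0.98561×0.99521 = -0.123329 + 0.852030 = 0.728701.
Q̄ = (S₀/π) × [bracket] = (1007/π) × 0.728701 = 233.58 W/m².
Ratio Q̄_A / Q̄_B = 317.04 / 233.58 = 1.357.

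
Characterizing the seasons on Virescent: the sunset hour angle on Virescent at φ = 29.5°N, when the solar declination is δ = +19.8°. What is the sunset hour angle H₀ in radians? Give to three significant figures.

cos H₀ = −tan φ · tan δ = −tan(+29.5°) × tan(+19.800°) = -0.2037, so H₀ = 1.7759 rad = 101.75°.

H₀ = 1.78 rad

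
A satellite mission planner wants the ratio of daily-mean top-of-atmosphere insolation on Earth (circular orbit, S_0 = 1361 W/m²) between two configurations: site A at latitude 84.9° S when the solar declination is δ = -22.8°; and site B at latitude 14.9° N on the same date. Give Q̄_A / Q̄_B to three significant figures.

— Configuration A (ϕ=-84.9°):
cos h₀ = −tan(-84.9°) tan(-22.800°) = -4.7101 ≤ −1 ⇒ polar day, h₀ = π.
Bracket: h₀ sin ϕ sin δ + cos ϕ cos δ sin h₀ = 3.1416×-0.99604×-0.38752 + 0.08889×0.92186×0.00000 = 1.212612 + 0.000000 = 1.212612.
Q̄ = (S_0/π) × [bracket] = (1361/π) × 1.212612 = 525.33 W/m².
— Configuration B (ϕ=+14.9°):
cos h₀ = −tan(+14.9°) tan(-22.800°) = 0.1118, h₀ = 1.4587 rad.
Bracket: h₀ sin ϕ sin δ + cos ϕ cos δ sin h₀ = 1.4587×0.25713×-0.38752 + 0.96638×0.92186×0.99373 = -0.145349 + 0.885281 = 0.739932.
Q̄ = (S_0/π) × [bracket] = (1361/π) × 0.739932 = 320.55 W/m².
Ratio Q̄_A / Q̄_B = 525.33 / 320.55 = 1.639.

Q̄_A / Q̄_B ≈ 1.64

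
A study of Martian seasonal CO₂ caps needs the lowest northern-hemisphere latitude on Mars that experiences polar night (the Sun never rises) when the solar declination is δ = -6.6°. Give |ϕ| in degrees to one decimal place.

Polar night requires cos h₀ = −tan ϕ tan δ ≥ 1, i.e. tan ϕ tan δ ≤ −1.
The boundary is |tan ϕ| · |tan δ| = 1, so |ϕ| = 90° − |δ| = 90° − 6.6° = 83.4° in the northern hemisphere.

|ϕ| = 83.4°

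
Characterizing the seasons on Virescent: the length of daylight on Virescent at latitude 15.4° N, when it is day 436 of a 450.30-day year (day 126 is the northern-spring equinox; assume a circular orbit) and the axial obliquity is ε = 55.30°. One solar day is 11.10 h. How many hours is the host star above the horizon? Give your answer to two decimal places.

Solar longitude: λ_s = 360° × (436 − 126)/450.30 = 247.835°.
sin δ = sin 55.30° × sin 247.835° = -0.76139, so δ = -49.587°.
cos H₀ = −tan φ · tan δ = −tan(+15.4°) × tan(-49.587°) = 0.3235, so H₀ = 1.2414 rad = 71.13°.
Daylight = 2H₀/(2π) × 11.10 h = (1.2414/π) × 11.10 = 4.39 h.

4.39 h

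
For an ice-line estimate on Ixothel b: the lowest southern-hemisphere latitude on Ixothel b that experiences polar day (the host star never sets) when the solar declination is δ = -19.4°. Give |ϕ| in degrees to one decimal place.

|ϕ| = 70.6°

Polar day requires cos h₀ = −tan ϕ tan δ ≤ −1, i.e. tan ϕ tan δ ≥ 1.
The boundary is |tan ϕ| · |tan δ| = 1, so |ϕ| = 90° − |δ| = 90° − 19.4° = 70.6° in the southern hemisphere.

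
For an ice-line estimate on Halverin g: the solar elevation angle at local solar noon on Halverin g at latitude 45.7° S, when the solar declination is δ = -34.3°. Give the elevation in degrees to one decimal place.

At local noon the hour angle is zero, so the zenith angle equals |ϕ − δ| = |-45.7° − (-34.300°)| = 11.400°.
Elevation = 90° − 11.400° = 78.6°.

78.6°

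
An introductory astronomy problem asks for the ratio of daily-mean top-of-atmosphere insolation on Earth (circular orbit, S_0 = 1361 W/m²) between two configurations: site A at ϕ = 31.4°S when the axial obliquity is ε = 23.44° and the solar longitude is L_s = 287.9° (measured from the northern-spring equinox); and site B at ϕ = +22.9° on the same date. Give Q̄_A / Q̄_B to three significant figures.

— Configuration A (ϕ=-31.4°):
Solar declination: sin δ = sin ε · sin L_s = sin 23.44° × sin 287.9° = -0.37853, so δ = -22.243°.
cos h₀ = −tan(-31.4°) tan(-22.243°) = -0.2496, h₀ = 1.8231 rad.
Bracket: h₀ sin ϕ sin δ + cos ϕ cos δ sin h₀ = 1.8231×-0.52101×-0.37853 + 0.85355×0.92559×0.96834 = 0.359548 + 0.765025 = 1.124573.
Q̄ = (S_0/π) × [bracket] = (1361/π) × 1.124573 = 487.19 W/m².
— Configuration B (ϕ=+22.9°):
cos h₀ = −tan(+22.9°) tan(-22.243°) = 0.1728, h₀ = 1.3972 rad.
Bracket: h₀ sin ϕ sin δ + cos ϕ cos δ sin h₀ = 1.3972×0.38912×-0.37853 + 0.92119×0.92559×0.98497 = -0.205799 + 0.839829 = 0.634030.
Q̄ = (S_0/π) × [bracket] = (1361/π) × 0.634030 = 274.67 W/m².
Ratio Q̄_A / Q̄_B = 487.19 / 274.67 = 1.774.

Q̄_A / Q̄_B ≈ 1.77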